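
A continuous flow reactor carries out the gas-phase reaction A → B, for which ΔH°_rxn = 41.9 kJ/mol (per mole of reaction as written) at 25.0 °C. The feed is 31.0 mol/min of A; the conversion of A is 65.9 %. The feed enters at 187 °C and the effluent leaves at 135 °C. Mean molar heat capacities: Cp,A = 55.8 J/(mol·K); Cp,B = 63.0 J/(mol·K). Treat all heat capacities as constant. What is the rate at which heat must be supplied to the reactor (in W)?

Q_in = 13000 W

Extent of reaction ξ = 0.659 × 31.0 = 20.429 mol/min
Reaction term: ξ·ΔH°_rxn = 20.429 × 41.9 = 855.98 kJ/min
Sensible, feed 187→25 °C: -280.23 kJ/min
Outlet flows (mol/min): A 10.571, B 20.429
Sensible, products 25→135 °C: 206.46 kJ/min
Q = ΔH = 782.21 kJ/min = 13.037 kW
Heat supplied = 13037 W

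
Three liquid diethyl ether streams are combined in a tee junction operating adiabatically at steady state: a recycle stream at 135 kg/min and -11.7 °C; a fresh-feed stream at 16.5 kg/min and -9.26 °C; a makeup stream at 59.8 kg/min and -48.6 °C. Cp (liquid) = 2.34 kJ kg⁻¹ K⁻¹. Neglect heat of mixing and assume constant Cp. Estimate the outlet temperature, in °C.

T_out = -22.0 °C

Adiabatic, steady state ⇒ Σ ṁᵢCp,ᵢ(T_out − Tᵢ) = 0
Σ ṁᵢCp,ᵢTᵢ = 135×2.34×-11.7 + 16.5×2.34×-9.26 + 59.8×2.34×-48.6 = -10854
Σ ṁᵢCp,ᵢ = 135×2.34 + 16.5×2.34 + 59.8×2.34 = 494.44
T_out = -10854 / 494.44 = -21.953 °C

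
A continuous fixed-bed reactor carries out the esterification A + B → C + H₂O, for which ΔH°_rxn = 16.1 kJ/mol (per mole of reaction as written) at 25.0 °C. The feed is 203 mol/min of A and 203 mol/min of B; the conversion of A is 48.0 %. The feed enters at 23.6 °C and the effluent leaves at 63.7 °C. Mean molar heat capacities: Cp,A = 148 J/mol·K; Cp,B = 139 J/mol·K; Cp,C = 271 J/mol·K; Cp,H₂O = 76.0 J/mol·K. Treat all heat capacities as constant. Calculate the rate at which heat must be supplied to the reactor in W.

Q_in = 68900 W

Extent of reaction ξ = 0.480 × 203 = 97.44 mol/min
Reaction term: ξ·ΔH°_rxn = 97.44 × 16.1 = 1568.8 kJ/min
Sensible, feed 23.6→25 °C: 81.565 kJ/min
Outlet flows (mol/min): A 105.56, B 105.56, C 97.44, H₂O 97.44
Sensible, products 25→63.7 °C: 2481 kJ/min
Q = ΔH = 4131.3 kJ/min = 68.855 kW
Heat supplied = 68855 W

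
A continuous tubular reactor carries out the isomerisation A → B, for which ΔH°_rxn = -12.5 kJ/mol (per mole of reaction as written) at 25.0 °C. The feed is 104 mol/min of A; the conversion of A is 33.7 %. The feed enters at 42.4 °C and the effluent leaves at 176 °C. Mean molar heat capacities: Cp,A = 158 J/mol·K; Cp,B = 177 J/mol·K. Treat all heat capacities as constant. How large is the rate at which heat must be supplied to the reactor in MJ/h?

Extent of reaction ξ = 0.337 × 104 = 35.048 mol/min
Reaction term: ξ·ΔH°_rxn = 35.048 × -12.5 = -438.1 kJ/min
Sensible, feed 42.4→25 °C: -285.92 kJ/min
Outlet flows (mol/min): A 68.952, B 35.048
Sensible, products 25→176 °C: 2581.8 kJ/min
Q = ΔH = 1857.8 kJ/min = 30.963 kW
Heat supplied = 111.47 MJ/h

Q_in = 111 MJ/h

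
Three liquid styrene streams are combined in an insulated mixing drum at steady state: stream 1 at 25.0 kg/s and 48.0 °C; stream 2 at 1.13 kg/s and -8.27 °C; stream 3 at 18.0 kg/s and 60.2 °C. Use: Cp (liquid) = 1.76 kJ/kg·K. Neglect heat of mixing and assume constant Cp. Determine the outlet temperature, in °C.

Adiabatic, steady state ⇒ Σ ṁᵢCp,ᵢ(T_out − Tᵢ) = 0
T_out = Σ ṁᵢCp,ᵢTᵢ / Σ ṁᵢCp,ᵢ
      = 4002.7 / 77.669 = 51.535 °C

T_out = 51.5 °C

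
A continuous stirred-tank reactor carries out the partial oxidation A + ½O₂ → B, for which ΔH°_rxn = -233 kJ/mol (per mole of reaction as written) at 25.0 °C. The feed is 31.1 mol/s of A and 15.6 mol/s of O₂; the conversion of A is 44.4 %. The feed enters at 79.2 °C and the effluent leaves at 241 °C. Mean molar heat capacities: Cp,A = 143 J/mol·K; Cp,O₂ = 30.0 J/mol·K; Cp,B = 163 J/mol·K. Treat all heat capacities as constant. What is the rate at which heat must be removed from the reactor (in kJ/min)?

Extent of reaction ξ = 0.444 × 31.1 = 13.808 mol/s
Reaction term: ξ·ΔH°_rxn = 13.808 × -233 = -3217.4 kJ/s
Sensible, feed 79.2→25 °C: -266.41 kJ/s
Outlet flows (mol/s): A 17.292, O₂ 8.6958, B 13.808
Sensible, products 25→241 °C: 1076.6 kJ/s
Q = ΔH = -2407.1 kJ/s = -2407.1 kW
Heat removed = 144430 kJ/min

Q_out = 144000 kJ/min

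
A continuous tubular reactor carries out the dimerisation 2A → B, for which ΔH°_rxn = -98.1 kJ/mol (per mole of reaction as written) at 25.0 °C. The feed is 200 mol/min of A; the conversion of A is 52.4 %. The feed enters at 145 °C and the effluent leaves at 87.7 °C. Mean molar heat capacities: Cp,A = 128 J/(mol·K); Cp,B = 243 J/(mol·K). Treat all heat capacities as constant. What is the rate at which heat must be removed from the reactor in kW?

Q_out = 111 kW

Extent of reaction ξ = 0.524 × 200 / 2 = 52.4 mol/min
Reaction term: ξ·ΔH°_rxn = 52.4 × -98.1 = -5140.4 kJ/min
Sensible, feed 145→25 °C: -3072 kJ/min
Outlet flows (mol/min): A 95.2, B 52.4
Sensible, products 25→87.7 °C: 1562.4 kJ/min
Q = ΔH = -6650 kJ/min = -110.83 kW
Heat removed = 110.83 kW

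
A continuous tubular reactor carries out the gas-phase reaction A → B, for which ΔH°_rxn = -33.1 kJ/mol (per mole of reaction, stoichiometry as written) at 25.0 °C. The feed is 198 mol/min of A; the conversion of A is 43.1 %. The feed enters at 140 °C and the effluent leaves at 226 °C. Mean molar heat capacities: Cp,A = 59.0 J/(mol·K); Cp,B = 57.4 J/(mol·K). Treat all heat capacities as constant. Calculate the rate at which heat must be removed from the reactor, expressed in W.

Q_out = 30800 W

Extent of reaction ξ = 0.431 × 198 = 85.338 mol/min
Reaction term: ξ·ΔH°_rxn = 85.338 × -33.1 = -2824.7 kJ/min
Sensible, feed 140→25 °C: -1343.4 kJ/min
Outlet flows (mol/min): A 112.66, B 85.338
Sensible, products 25→226 °C: 2320.6 kJ/min
Q = ΔH = -1847.5 kJ/min = -30.791 kW
Heat removed = 30791 W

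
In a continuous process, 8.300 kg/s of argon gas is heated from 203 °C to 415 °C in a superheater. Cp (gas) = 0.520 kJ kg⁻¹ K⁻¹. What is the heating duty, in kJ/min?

Q = 54900 kJ/min

Q = ṁ·Cp·ΔT = 8.300 × 0.520 × (415 − 203) = 914.99 kJ/s
Heating duty = 54900 kJ/min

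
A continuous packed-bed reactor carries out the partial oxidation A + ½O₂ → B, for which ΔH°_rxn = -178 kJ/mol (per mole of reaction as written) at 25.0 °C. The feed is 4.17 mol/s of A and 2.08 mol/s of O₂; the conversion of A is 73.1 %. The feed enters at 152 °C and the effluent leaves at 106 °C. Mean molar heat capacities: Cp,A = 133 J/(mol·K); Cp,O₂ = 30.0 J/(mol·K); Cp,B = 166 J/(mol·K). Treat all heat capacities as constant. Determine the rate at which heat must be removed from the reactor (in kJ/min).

Extent of reaction ξ = 0.731 × 4.17 = 3.0483 mol/s
Reaction term: ξ·ΔH°_rxn = 3.0483 × -178 = -542.59 kJ/s
Sensible, feed 152→25 °C: -78.36 kJ/s
Outlet flows (mol/s): A 1.1217, O₂ 0.55587, B 3.0483
Sensible, products 25→106 °C: 54.422 kJ/s
Q = ΔH = -566.53 kJ/s = -566.53 kW
Heat removed = 33992 kJ/min

Q_out = 34000 kJ/min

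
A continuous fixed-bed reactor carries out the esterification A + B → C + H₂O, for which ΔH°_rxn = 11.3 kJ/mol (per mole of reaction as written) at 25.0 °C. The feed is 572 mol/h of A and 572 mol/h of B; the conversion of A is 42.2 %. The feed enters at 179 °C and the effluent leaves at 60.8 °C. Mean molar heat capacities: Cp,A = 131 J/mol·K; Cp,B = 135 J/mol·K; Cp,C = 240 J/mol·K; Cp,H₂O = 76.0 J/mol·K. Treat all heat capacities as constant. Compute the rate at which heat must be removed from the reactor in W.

Q_out = 4120 W

Extent of reaction ξ = 0.422 × 572 = 241.38 mol/h
Reaction term: ξ·ΔH°_rxn = 241.38 × 11.3 = 2727.6 kJ/h
Sensible, feed 179→25 °C: -23431 kJ/h
Outlet flows (mol/h): A 330.62, B 330.62, C 241.38, H₂O 241.38
Sensible, products 25→60.8 °C: 5879.1 kJ/h
Q = ΔH = -14825 kJ/h = -4.118 kW
Heat removed = 4118 W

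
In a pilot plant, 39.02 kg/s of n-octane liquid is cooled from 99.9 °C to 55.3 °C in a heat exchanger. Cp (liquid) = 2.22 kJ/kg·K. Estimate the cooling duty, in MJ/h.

Q = ṁ·Cp·ΔT = 39.02 × 2.22 × (55.3 − 99.9) = -3863.4 kJ/s
Cooling duty = 13908 MJ/h

Q_c = 13900 MJ/h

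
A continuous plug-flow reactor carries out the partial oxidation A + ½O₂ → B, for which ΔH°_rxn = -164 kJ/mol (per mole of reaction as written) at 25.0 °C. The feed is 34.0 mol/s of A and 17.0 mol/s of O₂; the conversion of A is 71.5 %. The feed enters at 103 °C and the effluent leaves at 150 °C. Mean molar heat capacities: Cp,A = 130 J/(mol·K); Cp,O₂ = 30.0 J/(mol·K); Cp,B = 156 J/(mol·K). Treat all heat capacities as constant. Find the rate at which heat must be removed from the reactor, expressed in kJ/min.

Q_out = 223000 kJ/min

Extent of reaction ξ = 0.715 × 34.0 = 24.31 mol/s
Reaction term: ξ·ΔH°_rxn = 24.31 × -164 = -3986.8 kJ/s
Sensible, feed 103→25 °C: -384.54 kJ/s
Outlet flows (mol/s): A 9.69, O₂ 4.845, B 24.31
Sensible, products 25→150 °C: 649.68 kJ/s
Q = ΔH = -3721.7 kJ/s = -3721.7 kW
Heat removed = 223300 kJ/min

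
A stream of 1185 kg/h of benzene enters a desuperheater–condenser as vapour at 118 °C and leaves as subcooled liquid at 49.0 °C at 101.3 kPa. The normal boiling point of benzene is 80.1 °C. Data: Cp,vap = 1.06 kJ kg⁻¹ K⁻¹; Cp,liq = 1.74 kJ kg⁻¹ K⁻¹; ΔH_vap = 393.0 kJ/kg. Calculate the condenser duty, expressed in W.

vapour 118→80.1 °C: -40.174 kJ/kg
condensation at 80.1 °C: -393 kJ/kg
liquid 80.1→49.0 °C: -54.114 kJ/kg
Δh = -40.174 + -393 + -54.114 = -487.29 kJ/kg
Q = ṁ·Δh = 1185 kg/h × -487.29 kJ/kg = -577440 kJ/h
|Q| = 160.4 kW = 160400 W

Q_c = 160000 W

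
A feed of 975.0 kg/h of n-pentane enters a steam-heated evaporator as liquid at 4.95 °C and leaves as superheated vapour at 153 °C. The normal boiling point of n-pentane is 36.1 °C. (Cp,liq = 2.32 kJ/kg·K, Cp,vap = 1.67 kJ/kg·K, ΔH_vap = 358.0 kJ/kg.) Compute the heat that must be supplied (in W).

Q = 169000 W

liquid 4.95→36.1 °C: 72.268 kJ/kg
vaporisation at 36.1 °C: 358 kJ/kg
vapour 36.1→153 °C: 195.22 kJ/kg
Δh = 72.268 + 358 + 195.22 = 625.49 kJ/kg
Q = ṁ·Δh = 975.0 kg/h × 625.49 kJ/kg = 609850 kJ/h
|Q| = 169.4 kW = 169400 W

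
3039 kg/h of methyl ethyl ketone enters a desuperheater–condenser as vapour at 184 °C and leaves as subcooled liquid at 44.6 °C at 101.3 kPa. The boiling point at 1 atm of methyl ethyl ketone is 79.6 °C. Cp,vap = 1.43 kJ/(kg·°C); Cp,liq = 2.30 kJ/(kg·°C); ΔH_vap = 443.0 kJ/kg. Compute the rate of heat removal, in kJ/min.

vapour 184→79.6 °C: -149.29 kJ/kg
condensation at 79.6 °C: -443 kJ/kg
liquid 79.6→44.6 °C: -80.5 kJ/kg
Δh = -149.29 + -443 + -80.5 = -672.79 kJ/kg
Q = ṁ·Δh = 3039 kg/h × -672.79 kJ/kg = -2.0446e+06 kJ/h
|Q| = 567.95 kW = 34077 kJ/min

Q_c = 34100 kJ/min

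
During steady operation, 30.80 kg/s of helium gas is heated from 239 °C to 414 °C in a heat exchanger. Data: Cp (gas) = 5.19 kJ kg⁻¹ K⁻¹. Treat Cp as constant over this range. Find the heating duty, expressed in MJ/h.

Q = ṁ·Cp·ΔT = 30.80 × 5.19 × (414 − 239) = 27974 kJ/s
Heating duty = 100710 MJ/h

Q = 101000 MJ/h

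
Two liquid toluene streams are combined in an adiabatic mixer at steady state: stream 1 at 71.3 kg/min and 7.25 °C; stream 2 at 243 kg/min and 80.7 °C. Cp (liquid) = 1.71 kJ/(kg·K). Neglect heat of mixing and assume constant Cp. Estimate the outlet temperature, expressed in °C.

T_out = 64.0 °C

Energy balance with Q = 0: Σ ṁᵢCp,ᵢ(T_out − Tᵢ) = 0
Σ ṁᵢCp,ᵢTᵢ = 71.3×1.71×7.25 + 243×1.71×80.7 = 34417
Σ ṁᵢCp,ᵢ = 71.3×1.71 + 243×1.71 = 537.45
T_out = 34417 / 537.45 = 64.038 °C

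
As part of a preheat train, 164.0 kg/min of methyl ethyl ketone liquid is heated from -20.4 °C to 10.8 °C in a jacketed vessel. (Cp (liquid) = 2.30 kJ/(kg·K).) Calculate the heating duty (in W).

Q = 196000 W

Q = ṁ·Cp·ΔT = 164.0 × 2.30 × (10.8 − -20.4) = 11769 kJ/min
Converting: 11769 / 60 s = 196.14 kW
Heating duty = 196140 W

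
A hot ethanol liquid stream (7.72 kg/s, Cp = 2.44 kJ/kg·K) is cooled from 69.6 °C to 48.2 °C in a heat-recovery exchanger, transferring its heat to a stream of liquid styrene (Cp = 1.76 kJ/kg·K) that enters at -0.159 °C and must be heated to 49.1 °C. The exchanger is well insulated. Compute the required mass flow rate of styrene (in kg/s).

ṁ_c = 4.65 kg/s

Heat released by hot stream: Q = 7.72 × 2.44 × (69.6 − 48.2) = 403.11 kJ/s
Energy balance on cold side (adiabatic exchanger): Q = ṁ_c·Cp_c·(T_c,out − T_c,in)
ṁ_c = 403.11 / [1.76 × (49.1 − -0.159)] = 4.6497 kg/s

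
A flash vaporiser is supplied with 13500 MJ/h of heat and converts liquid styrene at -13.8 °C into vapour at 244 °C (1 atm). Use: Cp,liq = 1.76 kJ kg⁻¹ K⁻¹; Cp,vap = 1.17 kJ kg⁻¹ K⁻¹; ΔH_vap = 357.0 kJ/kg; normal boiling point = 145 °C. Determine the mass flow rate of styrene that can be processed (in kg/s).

ṁ = 4.98 kg/s

Δh = 1.76×(145−-13.8) + 357.0 + 1.17×(244−145) = 752.32 kJ/kg
Q = 13500 MJ/h = 3750 kJ/s = 3750 kJ/s
ṁ = Q/Δh = 3750 / 752.32 = 4.9846 kg/s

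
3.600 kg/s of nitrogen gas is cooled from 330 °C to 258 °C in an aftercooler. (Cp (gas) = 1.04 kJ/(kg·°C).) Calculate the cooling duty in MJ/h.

Q_c = 970 MJ/h

Q = ṁ·Cp·ΔT = 3.600 × 1.04 × (258 − 330) = -269.57 kJ/s
Cooling duty = 970.44 MJ/h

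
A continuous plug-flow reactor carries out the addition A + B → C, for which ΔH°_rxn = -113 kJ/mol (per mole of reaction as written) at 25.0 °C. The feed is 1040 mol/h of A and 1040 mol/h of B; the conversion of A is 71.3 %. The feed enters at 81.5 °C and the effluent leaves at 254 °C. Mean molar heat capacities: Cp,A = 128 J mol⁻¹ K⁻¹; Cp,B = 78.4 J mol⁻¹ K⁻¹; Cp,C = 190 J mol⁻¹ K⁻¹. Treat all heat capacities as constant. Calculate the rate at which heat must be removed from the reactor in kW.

Q_out = 13.8 kW

Extent of reaction ξ = 0.713 × 1040 = 741.52 mol/h
Reaction term: ξ·ΔH°_rxn = 741.52 × -113 = -83792 kJ/h
Sensible, feed 81.5→25 °C: -12128 kJ/h
Outlet flows (mol/h): A 298.48, B 298.48, C 741.52
Sensible, products 25→254 °C: 46371 kJ/h
Q = ΔH = -49548 kJ/h = -13.763 kW
Heat removed = 13.763 kW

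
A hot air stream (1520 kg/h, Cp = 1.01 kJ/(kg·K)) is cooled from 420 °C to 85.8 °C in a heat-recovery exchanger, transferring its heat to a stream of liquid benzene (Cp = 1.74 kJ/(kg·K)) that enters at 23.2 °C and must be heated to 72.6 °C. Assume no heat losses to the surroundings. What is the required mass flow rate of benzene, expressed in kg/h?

ṁ_c = 5970 kg/h

Heat released by hot stream: Q = 1520 × 1.01 × (420 − 85.8) = 513060 kJ/h
Energy balance on cold side (adiabatic exchanger): Q = ṁ_c·Cp_c·(T_c,out − T_c,in)
ṁ_c = 513060 / [1.74 × (72.6 − 23.2)] = 5968.9 kg/h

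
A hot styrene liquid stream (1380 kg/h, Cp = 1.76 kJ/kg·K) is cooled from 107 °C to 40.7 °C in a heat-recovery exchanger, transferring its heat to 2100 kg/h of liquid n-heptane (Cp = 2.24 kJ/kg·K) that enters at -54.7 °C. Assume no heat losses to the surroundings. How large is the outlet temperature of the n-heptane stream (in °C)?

T_c,out = -20.5 °C

Heat released by hot stream: Q = 1380 × 1.76 × (107 − 40.7) = 161030 kJ/h
Energy balance on cold side (adiabatic exchanger): Q = ṁ_c·Cp_c·(T_c,out − T_c,in)
T_c,out = -54.7 + 161030/(2100 × 2.24) = -20.468 °C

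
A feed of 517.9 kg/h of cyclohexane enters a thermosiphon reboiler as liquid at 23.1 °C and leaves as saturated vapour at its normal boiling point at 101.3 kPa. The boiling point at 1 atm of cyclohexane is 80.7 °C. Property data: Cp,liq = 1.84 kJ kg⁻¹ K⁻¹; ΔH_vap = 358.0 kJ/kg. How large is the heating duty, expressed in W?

liquid 23.1→80.7 °C: 105.98 kJ/kg
vaporisation at 80.7 °C: 358 kJ/kg
Δh = 105.98 + 358 = 463.98 kJ/kg
Q = ṁ·Δh = 517.9 kg/h × 463.98 kJ/kg = 240300 kJ/h
|Q| = 66.749 kW = 66749 W

Q = 66700 W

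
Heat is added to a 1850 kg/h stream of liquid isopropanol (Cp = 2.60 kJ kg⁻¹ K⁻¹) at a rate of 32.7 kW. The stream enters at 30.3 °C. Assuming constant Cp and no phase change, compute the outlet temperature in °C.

T_out = 54.8 °C

Q = 32.7 kW = 117720 kJ/h
ΔT = Q/(ṁ·Cp) = 117720/(1850×2.60) = 24.474 K
T_out = 30.3 + 24.474 = 54.774 °C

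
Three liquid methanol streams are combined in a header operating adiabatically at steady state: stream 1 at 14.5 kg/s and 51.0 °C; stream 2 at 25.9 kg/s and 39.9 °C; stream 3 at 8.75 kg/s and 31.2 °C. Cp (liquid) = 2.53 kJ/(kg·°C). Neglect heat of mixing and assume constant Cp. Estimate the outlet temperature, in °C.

Adiabatic, steady state ⇒ Σ ṁᵢCp,ᵢ(T_out − Tᵢ) = 0
T_out = Σ ṁᵢCp,ᵢTᵢ / Σ ṁᵢCp,ᵢ
      = 5176.2 / 124.35 = 41.626 °C

T_out = 41.6 °C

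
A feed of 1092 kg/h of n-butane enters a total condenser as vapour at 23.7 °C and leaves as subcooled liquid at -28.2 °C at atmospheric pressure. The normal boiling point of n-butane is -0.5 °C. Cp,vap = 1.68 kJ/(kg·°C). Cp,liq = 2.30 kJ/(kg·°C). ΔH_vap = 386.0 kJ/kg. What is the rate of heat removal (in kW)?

vapour 23.7→-0.5 °C: -40.656 kJ/kg
condensation at -0.5 °C: -386 kJ/kg
liquid -0.5→-28.2 °C: -63.71 kJ/kg
Δh = -40.656 + -386 + -63.71 = -490.37 kJ/kg
Q = ṁ·Δh = 1092 kg/h × -490.37 kJ/kg = -535480 kJ/h
|Q| = 148.74 kW

Q_c = 149 kW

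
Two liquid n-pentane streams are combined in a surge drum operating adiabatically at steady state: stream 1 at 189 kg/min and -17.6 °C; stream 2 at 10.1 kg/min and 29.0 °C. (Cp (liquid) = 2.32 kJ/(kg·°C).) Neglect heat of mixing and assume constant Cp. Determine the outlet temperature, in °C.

Energy balance with Q = 0: Σ ṁᵢCp,ᵢ(T_out − Tᵢ) = 0
T_out = Σ ṁᵢCp,ᵢTᵢ / Σ ṁᵢCp,ᵢ
      = -7037.7 / 461.91 = -15.236 °C

T_out = -15.2 °C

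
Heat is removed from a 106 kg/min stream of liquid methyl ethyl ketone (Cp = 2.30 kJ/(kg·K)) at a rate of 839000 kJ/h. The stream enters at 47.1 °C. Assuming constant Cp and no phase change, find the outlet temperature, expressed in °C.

Q = 839000 kJ/h = 13983 kJ/min
ΔT = Q/(ṁ·Cp) = 13983/(106×2.30) = 57.356 K
T_out = 47.1 − 57.356 = -10.256 °C

T_out = -10.3 °C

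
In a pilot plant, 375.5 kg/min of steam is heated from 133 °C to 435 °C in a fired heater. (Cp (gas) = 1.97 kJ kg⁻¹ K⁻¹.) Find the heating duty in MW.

Q = ṁ·Cp·ΔT = 375.5 × 1.97 × (435 − 133) = 223400 kJ/min
Converting: 223400 / 60 s = 3723.3 kW
Heating duty = 3.7233 MW

Q = 3.72 MW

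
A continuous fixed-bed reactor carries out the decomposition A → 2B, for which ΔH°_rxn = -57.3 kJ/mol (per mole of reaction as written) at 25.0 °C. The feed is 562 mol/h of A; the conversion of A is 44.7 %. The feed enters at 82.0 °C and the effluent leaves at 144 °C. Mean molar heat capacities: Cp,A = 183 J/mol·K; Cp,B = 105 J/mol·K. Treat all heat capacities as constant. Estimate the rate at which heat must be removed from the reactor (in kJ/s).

Extent of reaction ξ = 0.447 × 562 = 251.21 mol/h
Reaction term: ξ·ΔH°_rxn = 251.21 × -57.3 = -14395 kJ/h
Sensible, feed 82.0→25 °C: -5862.2 kJ/h
Outlet flows (mol/h): A 310.79, B 502.43
Sensible, products 25→144 °C: 13046 kJ/h
Q = ΔH = -7211 kJ/h = -2.003 kW
Heat removed = 2.003 kJ/s

Q_out = 2.00 kJ/s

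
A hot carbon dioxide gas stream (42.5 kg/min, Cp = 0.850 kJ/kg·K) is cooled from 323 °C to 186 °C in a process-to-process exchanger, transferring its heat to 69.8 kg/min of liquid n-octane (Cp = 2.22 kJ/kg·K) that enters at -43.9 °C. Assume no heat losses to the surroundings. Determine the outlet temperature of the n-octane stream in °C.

T_c,out = -12.0 °C

Heat released by hot stream: Q = 42.5 × 0.850 × (323 − 186) = 4949.1 kJ/min
Energy balance on cold side (adiabatic exchanger): Q = ṁ_c·Cp_c·(T_c,out − T_c,in)
T_c,out = -43.9 + 4949.1/(69.8 × 2.22) = -11.961 °C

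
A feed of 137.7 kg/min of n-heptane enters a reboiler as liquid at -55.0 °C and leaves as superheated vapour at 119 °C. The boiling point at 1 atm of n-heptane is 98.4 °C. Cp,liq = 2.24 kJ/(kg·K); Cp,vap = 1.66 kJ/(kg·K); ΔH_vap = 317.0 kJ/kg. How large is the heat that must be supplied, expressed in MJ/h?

Q = 5740 MJ/h

liquid -55.0→98.4 °C: 343.62 kJ/kg
vaporisation at 98.4 °C: 317 kJ/kg
vapour 98.4→119 °C: 34.196 kJ/kg
Δh = 343.62 + 317 + 34.196 = 694.81 kJ/kg
Q = ṁ·Δh = 137.7 kg/min × 694.81 kJ/kg = 95676 kJ/min
|Q| = 1594.6 kW = 5740.5 MJ/h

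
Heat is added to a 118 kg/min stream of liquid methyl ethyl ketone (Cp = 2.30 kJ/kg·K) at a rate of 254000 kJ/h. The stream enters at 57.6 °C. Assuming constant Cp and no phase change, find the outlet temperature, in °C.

T_out = 73.2 °C

Q = 254000 kJ/h = 4233.3 kJ/min
ΔT = Q/(ṁ·Cp) = 4233.3/(118×2.30) = 15.598 K
T_out = 57.6 + 15.598 = 73.198 °C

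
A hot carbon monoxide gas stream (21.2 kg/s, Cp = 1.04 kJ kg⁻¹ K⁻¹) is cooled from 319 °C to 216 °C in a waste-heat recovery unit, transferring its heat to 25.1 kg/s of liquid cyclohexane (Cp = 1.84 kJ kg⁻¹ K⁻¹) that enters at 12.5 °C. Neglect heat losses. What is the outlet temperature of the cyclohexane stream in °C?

Heat released by hot stream: Q = 21.2 × 1.04 × (319 − 216) = 2270.9 kJ/s
Energy balance on cold side (adiabatic exchanger): Q = ṁ_c·Cp_c·(T_c,out − T_c,in)
T_c,out = 12.5 + 2270.9/(25.1 × 1.84) = 61.672 °C

T_c,out = 61.7 °C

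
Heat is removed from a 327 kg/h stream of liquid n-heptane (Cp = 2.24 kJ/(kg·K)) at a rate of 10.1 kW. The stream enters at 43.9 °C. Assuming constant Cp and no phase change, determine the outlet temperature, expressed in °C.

T_out = -5.74 °C

Q = 10.1 kW = 36360 kJ/h
ΔT = Q/(ṁ·Cp) = 36360/(327×2.24) = 49.64 K
T_out = 43.9 − 49.64 = -5.7396 °C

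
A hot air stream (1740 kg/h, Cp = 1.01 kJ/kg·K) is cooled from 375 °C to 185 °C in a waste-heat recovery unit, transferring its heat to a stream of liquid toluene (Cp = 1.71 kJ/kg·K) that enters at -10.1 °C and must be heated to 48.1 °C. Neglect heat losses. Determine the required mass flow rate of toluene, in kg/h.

ṁ_c = 3360 kg/h

Heat released by hot stream: Q = 1740 × 1.01 × (375 − 185) = 333910 kJ/h
Energy balance on cold side (adiabatic exchanger): Q = ṁ_c·Cp_c·(T_c,out − T_c,in)
ṁ_c = 333910 / [1.71 × (48.1 − -10.1)] = 3355.1 kg/h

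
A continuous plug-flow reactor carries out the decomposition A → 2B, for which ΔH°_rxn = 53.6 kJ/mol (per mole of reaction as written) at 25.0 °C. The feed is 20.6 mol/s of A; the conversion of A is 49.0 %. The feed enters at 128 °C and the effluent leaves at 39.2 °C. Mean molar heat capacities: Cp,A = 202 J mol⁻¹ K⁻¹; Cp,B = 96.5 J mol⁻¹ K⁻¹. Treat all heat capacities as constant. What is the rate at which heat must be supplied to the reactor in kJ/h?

Q_in = 613000 kJ/h

Extent of reaction ξ = 0.490 × 20.6 = 10.094 mol/s
Reaction term: ξ·ΔH°_rxn = 10.094 × 53.6 = 541.04 kJ/s
Sensible, feed 128→25 °C: -428.6 kJ/s
Outlet flows (mol/s): A 10.506, B 20.188
Sensible, products 25→39.2 °C: 57.799 kJ/s
Q = ΔH = 170.23 kJ/s = 170.23 kW
Heat supplied = 612840 kJ/h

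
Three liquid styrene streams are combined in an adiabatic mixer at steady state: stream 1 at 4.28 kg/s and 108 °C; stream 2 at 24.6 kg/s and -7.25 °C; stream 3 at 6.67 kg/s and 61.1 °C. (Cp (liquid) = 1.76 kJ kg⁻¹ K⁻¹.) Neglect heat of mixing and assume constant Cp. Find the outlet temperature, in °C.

Adiabatic, steady state ⇒ Σ ṁᵢCp,ᵢ(T_out − Tᵢ) = 0
T_out = Σ ṁᵢCp,ᵢTᵢ / Σ ṁᵢCp,ᵢ
      = 1216.9 / 62.568 = 19.449 °C

T_out = 19.4 °C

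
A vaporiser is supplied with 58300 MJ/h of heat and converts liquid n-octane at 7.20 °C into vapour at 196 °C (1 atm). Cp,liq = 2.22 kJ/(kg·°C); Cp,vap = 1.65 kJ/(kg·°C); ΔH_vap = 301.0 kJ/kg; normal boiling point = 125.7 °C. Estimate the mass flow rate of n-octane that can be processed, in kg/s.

ṁ = 23.8 kg/s

Δh = 2.22×(125.7−7.20) + 301.0 + 1.65×(196−125.7) = 680.07 kJ/kg
Q = 58300 MJ/h = 16194 kJ/s = 16194 kJ/s
ṁ = Q/Δh = 16194 / 680.07 = 23.813 kg/s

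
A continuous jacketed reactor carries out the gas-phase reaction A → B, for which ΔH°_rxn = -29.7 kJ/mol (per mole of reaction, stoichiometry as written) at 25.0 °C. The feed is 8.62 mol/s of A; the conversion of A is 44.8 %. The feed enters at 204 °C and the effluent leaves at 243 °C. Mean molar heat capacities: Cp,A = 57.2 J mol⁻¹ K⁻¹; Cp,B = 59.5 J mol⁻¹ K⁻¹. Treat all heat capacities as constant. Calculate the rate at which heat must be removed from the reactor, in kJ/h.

Q_out = 337000 kJ/h

Extent of reaction ξ = 0.448 × 8.62 = 3.8618 mol/s
Reaction term: ξ·ΔH°_rxn = 3.8618 × -29.7 = -114.69 kJ/s
Sensible, feed 204→25 °C: -88.258 kJ/s
Outlet flows (mol/s): A 4.7582, B 3.8618
Sensible, products 25→243 °C: 109.42 kJ/s
Q = ΔH = -93.528 kJ/s = -93.528 kW
Heat removed = 336700 kJ/h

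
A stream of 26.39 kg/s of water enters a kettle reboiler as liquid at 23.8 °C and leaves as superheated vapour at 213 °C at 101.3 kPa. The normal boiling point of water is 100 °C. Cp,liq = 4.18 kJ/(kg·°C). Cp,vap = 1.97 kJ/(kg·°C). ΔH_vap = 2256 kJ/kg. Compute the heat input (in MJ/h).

liquid 23.8→100 °C: 318.52 kJ/kg
vaporisation at 100 °C: 2256 kJ/kg
vapour 100→213 °C: 222.61 kJ/kg
Δh = 318.52 + 2256 + 222.61 = 2797.1 kJ/kg
Q = ṁ·Δh = 26.39 kg/s × 2797.1 kJ/kg = 73816 kJ/s
|Q| = 73816 kW = 265740 MJ/h

Q = 266000 MJ/h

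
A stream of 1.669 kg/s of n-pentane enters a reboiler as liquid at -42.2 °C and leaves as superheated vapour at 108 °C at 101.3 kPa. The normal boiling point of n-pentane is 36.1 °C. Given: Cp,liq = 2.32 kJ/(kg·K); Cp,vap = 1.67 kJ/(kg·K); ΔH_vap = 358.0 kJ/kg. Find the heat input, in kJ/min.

Q = 66100 kJ/min

liquid -42.2→36.1 °C: 181.66 kJ/kg
vaporisation at 36.1 °C: 358 kJ/kg
vapour 36.1→108 °C: 120.07 kJ/kg
Δh = 181.66 + 358 + 120.07 = 659.73 kJ/kg
Q = ṁ·Δh = 1.669 kg/s × 659.73 kJ/kg = 1101.1 kJ/s
|Q| = 1101.1 kW = 66065 kJ/min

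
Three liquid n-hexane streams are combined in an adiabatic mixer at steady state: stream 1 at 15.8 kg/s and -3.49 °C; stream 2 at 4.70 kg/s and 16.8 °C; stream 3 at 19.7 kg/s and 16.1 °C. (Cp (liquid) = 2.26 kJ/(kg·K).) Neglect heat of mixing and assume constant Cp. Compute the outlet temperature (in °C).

T_out = 8.48 °C

Energy balance with Q = 0: Σ ṁᵢCp,ᵢ(T_out − Tᵢ) = 0
T_out = Σ ṁᵢCp,ᵢTᵢ / Σ ṁᵢCp,ᵢ
      = 770.63 / 90.852 = 8.4823 °C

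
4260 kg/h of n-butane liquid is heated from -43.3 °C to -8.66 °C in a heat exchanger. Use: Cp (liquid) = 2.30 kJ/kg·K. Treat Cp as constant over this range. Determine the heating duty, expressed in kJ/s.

Q = ṁ·Cp·ΔT = 4260 × 2.30 × (-8.66 − -43.3) = 339400 kJ/h
Converting: 339400 / 3600 s = 94.279 kW

Q = 94.3 kJ/s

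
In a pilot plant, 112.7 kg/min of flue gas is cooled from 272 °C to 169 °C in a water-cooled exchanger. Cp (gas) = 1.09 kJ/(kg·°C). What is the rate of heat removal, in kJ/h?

Q_c = 759000 kJ/h

Q = ṁ·Cp·ΔT = 112.7 × 1.09 × (169 − 272) = -12653 kJ/min
Converting: 12653 / 60 s = 210.88 kW
Cooling duty = 759170 kJ/h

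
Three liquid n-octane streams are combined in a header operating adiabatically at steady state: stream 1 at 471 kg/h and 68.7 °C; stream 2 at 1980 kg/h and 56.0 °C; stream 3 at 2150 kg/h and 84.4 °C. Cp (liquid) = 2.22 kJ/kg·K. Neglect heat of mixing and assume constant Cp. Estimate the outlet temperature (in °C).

T_out = 70.6 °C

Adiabatic, steady state ⇒ Σ ṁᵢCp,ᵢ(T_out − Tᵢ) = 0
Σ ṁᵢCp,ᵢTᵢ = 471×2.22×68.7 + 1980×2.22×56.0 + 2150×2.22×84.4 = 720830
Σ ṁᵢCp,ᵢ = 471×2.22 + 1980×2.22 + 2150×2.22 = 10214
T_out = 720830 / 10214 = 70.571 °C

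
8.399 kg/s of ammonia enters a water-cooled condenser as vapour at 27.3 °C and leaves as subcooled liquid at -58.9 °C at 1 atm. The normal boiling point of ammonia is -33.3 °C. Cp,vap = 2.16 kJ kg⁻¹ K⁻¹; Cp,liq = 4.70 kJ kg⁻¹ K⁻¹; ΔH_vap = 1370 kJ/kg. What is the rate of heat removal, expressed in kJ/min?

vapour 27.3→-33.3 °C: -130.9 kJ/kg
condensation at -33.3 °C: -1370 kJ/kg
liquid -33.3→-58.9 °C: -120.32 kJ/kg
Δh = -130.9 + -1370 + -120.32 = -1621.2 kJ/kg
Q = ṁ·Δh = 8.399 kg/s × -1621.2 kJ/kg = -13617 kJ/s
|Q| = 13617 kW = 817000 kJ/min

Q_c = 817000 kJ/min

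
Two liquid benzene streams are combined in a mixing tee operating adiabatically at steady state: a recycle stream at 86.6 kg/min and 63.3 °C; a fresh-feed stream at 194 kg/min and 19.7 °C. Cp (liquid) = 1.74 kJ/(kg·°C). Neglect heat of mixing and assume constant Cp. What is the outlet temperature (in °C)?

T_out = 33.2 °C

Energy balance with Q = 0: Σ ṁᵢCp,ᵢ(T_out − Tᵢ) = 0
Σ ṁᵢCp,ᵢTᵢ = 86.6×1.74×63.3 + 194×1.74×19.7 = 16188
Σ ṁᵢCp,ᵢ = 86.6×1.74 + 194×1.74 = 488.24
T_out = 16188 / 488.24 = 33.156 °C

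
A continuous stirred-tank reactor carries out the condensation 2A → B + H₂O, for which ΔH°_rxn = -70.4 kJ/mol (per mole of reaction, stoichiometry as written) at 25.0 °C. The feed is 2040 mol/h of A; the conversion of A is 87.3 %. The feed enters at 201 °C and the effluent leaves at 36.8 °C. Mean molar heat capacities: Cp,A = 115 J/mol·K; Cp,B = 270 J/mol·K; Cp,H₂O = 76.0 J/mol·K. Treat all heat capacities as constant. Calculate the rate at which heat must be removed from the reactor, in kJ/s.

Extent of reaction ξ = 0.873 × 2040 / 2 = 890.46 mol/h
Reaction term: ξ·ΔH°_rxn = 890.46 × -70.4 = -62688 kJ/h
Sensible, feed 201→25 °C: -41290 kJ/h
Outlet flows (mol/h): A 259.08, B 890.46, H₂O 890.46
Sensible, products 25→36.8 °C: 3987.1 kJ/h
Q = ΔH = -99991 kJ/h = -27.775 kW
Heat removed = 27.775 kJ/s

Q_out = 27.8 kJ/s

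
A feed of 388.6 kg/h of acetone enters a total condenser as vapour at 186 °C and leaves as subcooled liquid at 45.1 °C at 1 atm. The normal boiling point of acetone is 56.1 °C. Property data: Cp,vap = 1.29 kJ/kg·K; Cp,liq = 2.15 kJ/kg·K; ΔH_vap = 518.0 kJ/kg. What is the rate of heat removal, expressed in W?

vapour 186→56.1 °C: -167.57 kJ/kg
condensation at 56.1 °C: -518 kJ/kg
liquid 56.1→45.1 °C: -23.65 kJ/kg
Δh = -167.57 + -518 + -23.65 = -709.22 kJ/kg
Q = ṁ·Δh = 388.6 kg/h × -709.22 kJ/kg = -275600 kJ/h
|Q| = 76.556 kW = 76556 W

Q_c = 76600 W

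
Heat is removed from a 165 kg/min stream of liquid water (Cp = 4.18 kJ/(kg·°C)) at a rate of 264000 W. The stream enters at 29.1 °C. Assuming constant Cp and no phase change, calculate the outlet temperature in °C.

Q = 264000 W = 15840 kJ/min
ΔT = Q/(ṁ·Cp) = 15840/(165×4.18) = 22.967 K
T_out = 29.1 − 22.967 = 6.1335 °C

T_out = 6.13 °C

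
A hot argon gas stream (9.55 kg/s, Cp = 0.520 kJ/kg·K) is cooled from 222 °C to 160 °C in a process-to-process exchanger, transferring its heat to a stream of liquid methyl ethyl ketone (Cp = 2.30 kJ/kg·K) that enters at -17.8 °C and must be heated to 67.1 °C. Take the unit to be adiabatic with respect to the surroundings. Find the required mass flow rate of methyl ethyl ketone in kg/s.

ṁ_c = 1.58 kg/s

Heat released by hot stream: Q = 9.55 × 0.520 × (222 − 160) = 307.89 kJ/s
Energy balance on cold side (adiabatic exchanger): Q = ṁ_c·Cp_c·(T_c,out − T_c,in)
ṁ_c = 307.89 / [2.30 × (67.1 − -17.8)] = 1.5768 kg/s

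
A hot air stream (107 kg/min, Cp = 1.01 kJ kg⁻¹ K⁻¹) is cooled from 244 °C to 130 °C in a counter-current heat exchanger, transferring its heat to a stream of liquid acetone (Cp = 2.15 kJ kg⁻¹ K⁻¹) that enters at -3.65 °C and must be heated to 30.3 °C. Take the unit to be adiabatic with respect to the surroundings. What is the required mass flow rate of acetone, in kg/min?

ṁ_c = 169 kg/min

Heat released by hot stream: Q = 107 × 1.01 × (244 − 130) = 12320 kJ/min
Energy balance on cold side (adiabatic exchanger): Q = ṁ_c·Cp_c·(T_c,out − T_c,in)
ṁ_c = 12320 / [2.15 × (30.3 − -3.65)] = 168.78 kg/min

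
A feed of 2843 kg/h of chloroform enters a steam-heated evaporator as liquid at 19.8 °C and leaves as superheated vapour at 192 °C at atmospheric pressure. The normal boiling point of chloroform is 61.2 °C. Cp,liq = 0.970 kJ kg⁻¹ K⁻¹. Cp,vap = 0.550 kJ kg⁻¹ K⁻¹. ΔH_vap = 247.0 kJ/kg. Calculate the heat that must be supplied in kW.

liquid 19.8→61.2 °C: 40.158 kJ/kg
vaporisation at 61.2 °C: 247 kJ/kg
vapour 61.2→192 °C: 71.94 kJ/kg
Δh = 40.158 + 247 + 71.94 = 359.1 kJ/kg
Q = ṁ·Δh = 2843 kg/h × 359.1 kJ/kg = 1.0209e+06 kJ/h
|Q| = 283.59 kW

Q = 284 kW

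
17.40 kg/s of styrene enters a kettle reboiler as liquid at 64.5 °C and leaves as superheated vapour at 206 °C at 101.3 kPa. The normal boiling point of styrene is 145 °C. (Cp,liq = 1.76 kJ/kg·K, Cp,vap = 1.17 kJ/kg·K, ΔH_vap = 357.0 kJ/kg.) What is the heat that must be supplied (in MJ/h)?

Q = 35700 MJ/h

liquid 64.5→145 °C: 141.68 kJ/kg
vaporisation at 145 °C: 357 kJ/kg
vapour 145→206 °C: 71.37 kJ/kg
Δh = 141.68 + 357 + 71.37 = 570.05 kJ/kg
Q = ṁ·Δh = 17.40 kg/s × 570.05 kJ/kg = 9918.9 kJ/s
|Q| = 9918.9 kW = 35708 MJ/h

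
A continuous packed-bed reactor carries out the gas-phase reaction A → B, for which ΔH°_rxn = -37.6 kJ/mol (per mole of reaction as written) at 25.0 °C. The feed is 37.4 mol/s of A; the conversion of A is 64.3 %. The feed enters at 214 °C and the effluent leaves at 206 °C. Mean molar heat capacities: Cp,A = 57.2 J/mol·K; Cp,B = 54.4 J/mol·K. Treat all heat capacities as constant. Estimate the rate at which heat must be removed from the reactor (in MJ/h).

Q_out = 3360 MJ/h

Extent of reaction ξ = 0.643 × 37.4 = 24.048 mol/s
Reaction term: ξ·ΔH°_rxn = 24.048 × -37.6 = -904.21 kJ/s
Sensible, feed 214→25 °C: -404.32 kJ/s
Outlet flows (mol/s): A 13.352, B 24.048
Sensible, products 25→206 °C: 375.02 kJ/s
Q = ΔH = -933.51 kJ/s = -933.51 kW
Heat removed = 3360.7 MJ/h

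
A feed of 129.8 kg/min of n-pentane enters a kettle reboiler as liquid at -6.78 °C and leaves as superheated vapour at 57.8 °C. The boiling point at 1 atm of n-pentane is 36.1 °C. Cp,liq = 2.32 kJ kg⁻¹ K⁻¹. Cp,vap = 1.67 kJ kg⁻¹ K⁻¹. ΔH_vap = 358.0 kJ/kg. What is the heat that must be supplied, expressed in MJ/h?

Q = 3850 MJ/h

liquid -6.78→36.1 °C: 99.482 kJ/kg
vaporisation at 36.1 °C: 358 kJ/kg
vapour 36.1→57.8 °C: 36.239 kJ/kg
Δh = 99.482 + 358 + 36.239 = 493.72 kJ/kg
Q = ṁ·Δh = 129.8 kg/min × 493.72 kJ/kg = 64085 kJ/min
|Q| = 1068.1 kW = 3845.1 MJ/h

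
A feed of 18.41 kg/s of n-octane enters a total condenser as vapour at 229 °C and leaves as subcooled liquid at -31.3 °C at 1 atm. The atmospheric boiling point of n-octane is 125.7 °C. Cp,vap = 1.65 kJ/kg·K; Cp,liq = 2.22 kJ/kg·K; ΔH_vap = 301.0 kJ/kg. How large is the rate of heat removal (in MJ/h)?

vapour 229→125.7 °C: -170.44 kJ/kg
condensation at 125.7 °C: -301 kJ/kg
liquid 125.7→-31.3 °C: -348.54 kJ/kg
Δh = -170.44 + -301 + -348.54 = -819.99 kJ/kg
Q = ṁ·Δh = 18.41 kg/s × -819.99 kJ/kg = -15096 kJ/s
|Q| = 15096 kW = 54345 MJ/h

Q_c = 54300 MJ/h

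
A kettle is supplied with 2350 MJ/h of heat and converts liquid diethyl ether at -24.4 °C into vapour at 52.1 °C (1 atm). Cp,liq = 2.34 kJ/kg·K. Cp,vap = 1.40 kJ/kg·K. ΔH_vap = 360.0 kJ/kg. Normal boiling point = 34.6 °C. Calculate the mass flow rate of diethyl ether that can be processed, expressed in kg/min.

ṁ = 75.0 kg/min

Δh = 2.34×(34.6−-24.4) + 360.0 + 1.40×(52.1−34.6) = 522.56 kJ/kg
Q = 2350 MJ/h = 652.78 kJ/s = 39167 kJ/min
ṁ = Q/Δh = 39167 / 522.56 = 74.952 kg/min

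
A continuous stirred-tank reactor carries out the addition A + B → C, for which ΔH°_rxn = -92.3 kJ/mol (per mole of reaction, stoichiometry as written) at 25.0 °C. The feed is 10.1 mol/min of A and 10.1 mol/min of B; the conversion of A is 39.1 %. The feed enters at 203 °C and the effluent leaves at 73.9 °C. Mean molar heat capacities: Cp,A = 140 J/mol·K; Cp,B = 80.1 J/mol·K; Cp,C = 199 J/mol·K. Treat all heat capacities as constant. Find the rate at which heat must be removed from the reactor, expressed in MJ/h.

Extent of reaction ξ = 0.391 × 10.1 = 3.9491 mol/min
Reaction term: ξ·ΔH°_rxn = 3.9491 × -92.3 = -364.5 kJ/min
Sensible, feed 203→25 °C: -395.7 kJ/min
Outlet flows (mol/min): A 6.1509, B 6.1509, C 3.9491
Sensible, products 25→73.9 °C: 104.63 kJ/min
Q = ΔH = -655.57 kJ/min = -10.926 kW
Heat removed = 39.334 MJ/h

Q_out = 39.3 MJ/h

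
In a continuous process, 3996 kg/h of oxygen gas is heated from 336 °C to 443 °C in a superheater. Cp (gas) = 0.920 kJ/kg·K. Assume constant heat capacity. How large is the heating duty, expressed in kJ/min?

Q = ṁ·Cp·ΔT = 3996 × 0.920 × (443 − 336) = 393370 kJ/h
Converting: 393370 / 3600 s = 109.27 kW
Heating duty = 6556.1 kJ/min

Q = 6560 kJ/min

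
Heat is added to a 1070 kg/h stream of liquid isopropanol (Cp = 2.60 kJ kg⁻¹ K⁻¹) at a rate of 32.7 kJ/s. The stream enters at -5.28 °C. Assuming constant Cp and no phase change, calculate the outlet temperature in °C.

Q = 32.7 kJ/s = 117720 kJ/h
ΔT = Q/(ṁ·Cp) = 117720/(1070×2.60) = 42.315 K
T_out = -5.28 + 42.315 = 37.035 °C

T_out = 37.0 °C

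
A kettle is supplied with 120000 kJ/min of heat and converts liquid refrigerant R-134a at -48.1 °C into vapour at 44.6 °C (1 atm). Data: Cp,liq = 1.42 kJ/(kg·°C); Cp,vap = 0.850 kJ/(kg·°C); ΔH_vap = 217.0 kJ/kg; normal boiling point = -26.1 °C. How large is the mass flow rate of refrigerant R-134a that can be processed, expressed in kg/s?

ṁ = 6.49 kg/s

Δh = 1.42×(-26.1−-48.1) + 217.0 + 0.850×(44.6−-26.1) = 308.34 kJ/kg
Q = 120000 kJ/min = 2000 kJ/s = 2000 kJ/s
ṁ = Q/Δh = 2000 / 308.34 = 6.4865 kg/s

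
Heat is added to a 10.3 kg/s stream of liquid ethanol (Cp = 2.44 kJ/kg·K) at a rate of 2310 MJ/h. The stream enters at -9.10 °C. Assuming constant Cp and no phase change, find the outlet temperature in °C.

T_out = 16.4 °C

Q = 2310 MJ/h = 641.67 kJ/s
ΔT = Q/(ṁ·Cp) = 641.67/(10.3×2.44) = 25.532 K
T_out = -9.10 + 25.532 = 16.432 °C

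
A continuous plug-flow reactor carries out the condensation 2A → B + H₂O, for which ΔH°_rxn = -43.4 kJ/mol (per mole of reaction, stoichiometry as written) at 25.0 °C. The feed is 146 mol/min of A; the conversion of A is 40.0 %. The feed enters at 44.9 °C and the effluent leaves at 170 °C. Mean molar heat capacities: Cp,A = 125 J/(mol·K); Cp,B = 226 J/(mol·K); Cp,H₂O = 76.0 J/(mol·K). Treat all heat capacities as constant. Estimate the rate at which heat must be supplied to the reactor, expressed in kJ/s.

Q_in = 20.6 kJ/s

Extent of reaction ξ = 0.400 × 146 / 2 = 29.2 mol/min
Reaction term: ξ·ΔH°_rxn = 29.2 × -43.4 = -1267.3 kJ/min
Sensible, feed 44.9→25 °C: -363.18 kJ/min
Outlet flows (mol/min): A 87.6, B 29.2, H₂O 29.2
Sensible, products 25→170 °C: 2866.4 kJ/min
Q = ΔH = 1236 kJ/min = 20.599 kW
Heat supplied = 20.599 kJ/s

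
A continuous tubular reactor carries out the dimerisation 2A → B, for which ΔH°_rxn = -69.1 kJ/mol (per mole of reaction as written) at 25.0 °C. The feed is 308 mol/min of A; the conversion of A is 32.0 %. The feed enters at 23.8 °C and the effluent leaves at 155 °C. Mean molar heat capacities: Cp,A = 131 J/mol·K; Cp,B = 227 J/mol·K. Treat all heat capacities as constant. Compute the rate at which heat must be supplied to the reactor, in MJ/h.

Extent of reaction ξ = 0.320 × 308 / 2 = 49.28 mol/min
Reaction term: ξ·ΔH°_rxn = 49.28 × -69.1 = -3405.2 kJ/min
Sensible, feed 23.8→25 °C: 48.418 kJ/min
Outlet flows (mol/min): A 209.44, B 49.28
Sensible, products 25→155 °C: 5021 kJ/min
Q = ΔH = 1664.2 kJ/min = 27.736 kW
Heat supplied = 99.851 MJ/h

Q_in = 99.9 MJ/h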